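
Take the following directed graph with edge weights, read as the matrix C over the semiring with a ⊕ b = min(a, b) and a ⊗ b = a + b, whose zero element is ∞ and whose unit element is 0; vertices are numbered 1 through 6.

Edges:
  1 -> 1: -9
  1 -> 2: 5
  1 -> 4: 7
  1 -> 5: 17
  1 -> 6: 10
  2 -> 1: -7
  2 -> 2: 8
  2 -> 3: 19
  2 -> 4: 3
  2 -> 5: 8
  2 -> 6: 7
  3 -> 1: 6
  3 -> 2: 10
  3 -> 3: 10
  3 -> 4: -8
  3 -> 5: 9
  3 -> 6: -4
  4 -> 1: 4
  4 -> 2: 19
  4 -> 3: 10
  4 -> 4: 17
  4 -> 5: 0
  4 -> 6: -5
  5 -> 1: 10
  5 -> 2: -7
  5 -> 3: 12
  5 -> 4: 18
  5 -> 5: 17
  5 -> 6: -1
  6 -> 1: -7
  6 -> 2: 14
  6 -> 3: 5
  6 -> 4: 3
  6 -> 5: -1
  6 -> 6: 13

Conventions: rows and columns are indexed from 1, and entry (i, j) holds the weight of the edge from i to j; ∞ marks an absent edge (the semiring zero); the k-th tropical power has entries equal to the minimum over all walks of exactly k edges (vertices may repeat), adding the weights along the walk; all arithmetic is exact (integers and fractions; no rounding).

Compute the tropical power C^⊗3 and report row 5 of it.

C^⊗2:
  [-18, -4, 15, -2, 7, 1]
  [-16, -2, 12, 0, 3, -2]
  [-11, 2, 1, -1, -8, -13]
  [-12, -7, 0, -2, -6, -1]
  [-14, 1, 4, -4, -2, 0]
  [-16, -8, 11, -3, 3, -2]
C^⊗3:
  [-27, -13, 6, -11, -2, -8]
  [-25, -11, 3, -9, -3, -6]
  [-20, -15, -8, -10, -14, -9]
  [-21, -13, 4, -8, -2, -7]
  [-23, -9, 5, -7, -4, -9]
  [-25, -11, 3, -9, -3, -8]
Answer: row 5 of C^⊗3 = [-23, -9, 5, -7, -4, -9]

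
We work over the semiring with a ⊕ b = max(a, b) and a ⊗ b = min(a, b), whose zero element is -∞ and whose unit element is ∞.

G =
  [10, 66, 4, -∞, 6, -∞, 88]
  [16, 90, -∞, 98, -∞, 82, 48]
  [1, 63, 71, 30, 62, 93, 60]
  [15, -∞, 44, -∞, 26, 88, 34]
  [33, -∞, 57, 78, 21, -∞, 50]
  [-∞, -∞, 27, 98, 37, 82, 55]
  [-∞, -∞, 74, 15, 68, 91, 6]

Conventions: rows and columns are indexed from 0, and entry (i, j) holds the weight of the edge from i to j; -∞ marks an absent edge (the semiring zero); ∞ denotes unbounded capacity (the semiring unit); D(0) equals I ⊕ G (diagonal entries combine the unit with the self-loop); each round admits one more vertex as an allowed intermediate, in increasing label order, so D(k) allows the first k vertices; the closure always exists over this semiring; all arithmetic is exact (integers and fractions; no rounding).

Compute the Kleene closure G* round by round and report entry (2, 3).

D(0):
  [∞, 66, 4, -∞, 6, -∞, 88]
  [16, ∞, -∞, 98, -∞, 82, 48]
  [1, 63, ∞, 30, 62, 93, 60]
  [15, -∞, 44, ∞, 26, 88, 34]
  [33, -∞, 57, 78, ∞, -∞, 50]
  [-∞, -∞, 27, 98, 37, ∞, 55]
  [-∞, -∞, 74, 15, 68, 91, ∞]
D(1):
  [∞, 66, 4, -∞, 6, -∞, 88]
  [16, ∞, 4, 98, 6, 82, 48]
  [1, 63, ∞, 30, 62, 93, 60]
  [15, 15, 44, ∞, 26, 88, 34]
  [33, 33, 57, 78, ∞, -∞, 50]
  [-∞, -∞, 27, 98, 37, ∞, 55]
  [-∞, -∞, 74, 15, 68, 91, ∞]
D(2):
  [∞, 66, 4, 66, 6, 66, 88]
  [16, ∞, 4, 98, 6, 82, 48]
  [16, 63, ∞, 63, 62, 93, 60]
  [15, 15, 44, ∞, 26, 88, 34]
  [33, 33, 57, 78, ∞, 33, 50]
  [-∞, -∞, 27, 98, 37, ∞, 55]
  [-∞, -∞, 74, 15, 68, 91, ∞]
D(3):
  [∞, 66, 4, 66, 6, 66, 88]
  [16, ∞, 4, 98, 6, 82, 48]
  [16, 63, ∞, 63, 62, 93, 60]
  [16, 44, 44, ∞, 44, 88, 44]
  [33, 57, 57, 78, ∞, 57, 57]
  [16, 27, 27, 98, 37, ∞, 55]
  [16, 63, 74, 63, 68, 91, ∞]
D(4):
  [∞, 66, 44, 66, 44, 66, 88]
  [16, ∞, 44, 98, 44, 88, 48]
  [16, 63, ∞, 63, 62, 93, 60]
  [16, 44, 44, ∞, 44, 88, 44]
  [33, 57, 57, 78, ∞, 78, 57]
  [16, 44, 44, 98, 44, ∞, 55]
  [16, 63, 74, 63, 68, 91, ∞]
D(5):
  [∞, 66, 44, 66, 44, 66, 88]
  [33, ∞, 44, 98, 44, 88, 48]
  [33, 63, ∞, 63, 62, 93, 60]
  [33, 44, 44, ∞, 44, 88, 44]
  [33, 57, 57, 78, ∞, 78, 57]
  [33, 44, 44, 98, 44, ∞, 55]
  [33, 63, 74, 68, 68, 91, ∞]
D(6):
  [∞, 66, 44, 66, 44, 66, 88]
  [33, ∞, 44, 98, 44, 88, 55]
  [33, 63, ∞, 93, 62, 93, 60]
  [33, 44, 44, ∞, 44, 88, 55]
  [33, 57, 57, 78, ∞, 78, 57]
  [33, 44, 44, 98, 44, ∞, 55]
  [33, 63, 74, 91, 68, 91, ∞]
D(7):
  [∞, 66, 74, 88, 68, 88, 88]
  [33, ∞, 55, 98, 55, 88, 55]
  [33, 63, ∞, 93, 62, 93, 60]
  [33, 55, 55, ∞, 55, 88, 55]
  [33, 57, 57, 78, ∞, 78, 57]
  [33, 55, 55, 98, 55, ∞, 55]
  [33, 63, 74, 91, 68, 91, ∞]
Answer: G*[2][3] = 93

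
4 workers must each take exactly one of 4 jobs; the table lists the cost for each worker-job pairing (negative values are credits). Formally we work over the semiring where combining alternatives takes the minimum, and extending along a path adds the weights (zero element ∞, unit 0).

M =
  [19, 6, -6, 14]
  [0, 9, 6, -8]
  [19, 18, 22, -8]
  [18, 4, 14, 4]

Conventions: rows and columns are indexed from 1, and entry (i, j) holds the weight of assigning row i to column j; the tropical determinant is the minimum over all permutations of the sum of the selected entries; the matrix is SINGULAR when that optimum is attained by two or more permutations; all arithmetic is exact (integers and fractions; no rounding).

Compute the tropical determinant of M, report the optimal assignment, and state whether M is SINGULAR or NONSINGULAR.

σ = (1, 2, 3, 4): 19 + 9 + 22 + 4 = 54
σ = (1, 2, 4, 3): 19 + 9 + (-8) + 14 = 34
σ = (1, 3, 2, 4): 19 + 6 + 18 + 4 = 47
σ = (1, 3, 4, 2): 19 + 6 + (-8) + 4 = 21
σ = (1, 4, 2, 3): 19 + (-8) + 18 + 14 = 43
σ = (1, 4, 3, 2): 19 + (-8) + 22 + 4 = 37
σ = (2, 1, 3, 4): 6 + 0 + 22 + 4 = 32
σ = (2, 1, 4, 3): 6 + 0 + (-8) + 14 = 12
σ = (2, 3, 1, 4): 6 + 6 + 19 + 4 = 35
σ = (2, 3, 4, 1): 6 + 6 + (-8) + 18 = 22
σ = (2, 4, 1, 3): 6 + (-8) + 19 + 14 = 31
σ = (2, 4, 3, 1): 6 + (-8) + 22 + 18 = 38
σ = (3, 1, 2, 4): (-6) + 0 + 18 + 4 = 16
σ = (3, 1, 4, 2): (-6) + 0 + (-8) + 4 = -10
σ = (3, 2, 1, 4): (-6) + 9 + 19 + 4 = 26
σ = (3, 2, 4, 1): (-6) + 9 + (-8) + 18 = 13
σ = (3, 4, 1, 2): (-6) + (-8) + 19 + 4 = 9
σ = (3, 4, 2, 1): (-6) + (-8) + 18 + 18 = 22
σ = (4, 1, 2, 3): 14 + 0 + 18 + 14 = 46
σ = (4, 1, 3, 2): 14 + 0 + 22 + 4 = 40
σ = (4, 2, 1, 3): 14 + 9 + 19 + 14 = 56
σ = (4, 2, 3, 1): 14 + 9 + 22 + 18 = 63
σ = (4, 3, 1, 2): 14 + 6 + 19 + 4 = 43
σ = (4, 3, 2, 1): 14 + 6 + 18 + 18 = 56
Optimal value attained by: σ = (3, 1, 4, 2).
Answer: det⊕(M) = -10; verdict: NONSINGULAR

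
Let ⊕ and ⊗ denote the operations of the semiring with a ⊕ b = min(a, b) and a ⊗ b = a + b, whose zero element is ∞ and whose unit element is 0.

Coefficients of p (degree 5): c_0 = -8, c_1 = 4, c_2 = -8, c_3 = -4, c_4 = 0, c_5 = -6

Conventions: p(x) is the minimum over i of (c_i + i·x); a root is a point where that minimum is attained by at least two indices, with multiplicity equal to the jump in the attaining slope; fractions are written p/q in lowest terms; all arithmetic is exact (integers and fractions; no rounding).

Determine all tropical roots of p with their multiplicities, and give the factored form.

hull edge (i=0, c=-8) to (i=2, c=-8): slope 0, span 2
hull edge (i=2, c=-8) to (i=5, c=-6): slope 2/3, span 3
Factored form: p(x) = -6 ⊗ (x ⊕ (-2/3)) ⊗ (x ⊕ (-2/3)) ⊗ (x ⊕ (-2/3)) ⊗ (x ⊕ 0) ⊗ (x ⊕ 0)
Answer: roots = -2/3 (mult 3), 0 (mult 2)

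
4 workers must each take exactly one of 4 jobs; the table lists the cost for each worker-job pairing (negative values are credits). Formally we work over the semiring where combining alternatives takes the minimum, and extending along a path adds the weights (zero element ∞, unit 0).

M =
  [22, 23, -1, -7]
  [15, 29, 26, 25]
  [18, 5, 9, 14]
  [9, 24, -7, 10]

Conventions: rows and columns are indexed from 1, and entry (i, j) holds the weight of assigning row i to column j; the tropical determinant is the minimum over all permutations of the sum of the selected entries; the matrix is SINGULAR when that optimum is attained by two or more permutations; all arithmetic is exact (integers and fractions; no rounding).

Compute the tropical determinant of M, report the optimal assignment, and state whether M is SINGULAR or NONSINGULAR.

σ = (1, 2, 3, 4): 22 + 29 + 9 + 10 = 70
σ = (1, 2, 4, 3): 22 + 29 + 14 + (-7) = 58
σ = (1, 3, 2, 4): 22 + 26 + 5 + 10 = 63
σ = (1, 3, 4, 2): 22 + 26 + 14 + 24 = 86
σ = (1, 4, 2, 3): 22 + 25 + 5 + (-7) = 45
σ = (1, 4, 3, 2): 22 + 25 + 9 + 24 = 80
σ = (2, 1, 3, 4): 23 + 15 + 9 + 10 = 57
σ = (2, 1, 4, 3): 23 + 15 + 14 + (-7) = 45
σ = (2, 3, 1, 4): 23 + 26 + 18 + 10 = 77
σ = (2, 3, 4, 1): 23 + 26 + 14 + 9 = 72
σ = (2, 4, 1, 3): 23 + 25 + 18 + (-7) = 59
σ = (2, 4, 3, 1): 23 + 25 + 9 + 9 = 66
σ = (3, 1, 2, 4): (-1) + 15 + 5 + 10 = 29
σ = (3, 1, 4, 2): (-1) + 15 + 14 + 24 = 52
σ = (3, 2, 1, 4): (-1) + 29 + 18 + 10 = 56
σ = (3, 2, 4, 1): (-1) + 29 + 14 + 9 = 51
σ = (3, 4, 1, 2): (-1) + 25 + 18 + 24 = 66
σ = (3, 4, 2, 1): (-1) + 25 + 5 + 9 = 38
σ = (4, 1, 2, 3): (-7) + 15 + 5 + (-7) = 6
σ = (4, 1, 3, 2): (-7) + 15 + 9 + 24 = 41
σ = (4, 2, 1, 3): (-7) + 29 + 18 + (-7) = 33
σ = (4, 2, 3, 1): (-7) + 29 + 9 + 9 = 40
σ = (4, 3, 1, 2): (-7) + 26 + 18 + 24 = 61
σ = (4, 3, 2, 1): (-7) + 26 + 5 + 9 = 33
Optimal value attained by: σ = (4, 1, 2, 3).
Answer: det⊕(M) = 6; verdict: NONSINGULAR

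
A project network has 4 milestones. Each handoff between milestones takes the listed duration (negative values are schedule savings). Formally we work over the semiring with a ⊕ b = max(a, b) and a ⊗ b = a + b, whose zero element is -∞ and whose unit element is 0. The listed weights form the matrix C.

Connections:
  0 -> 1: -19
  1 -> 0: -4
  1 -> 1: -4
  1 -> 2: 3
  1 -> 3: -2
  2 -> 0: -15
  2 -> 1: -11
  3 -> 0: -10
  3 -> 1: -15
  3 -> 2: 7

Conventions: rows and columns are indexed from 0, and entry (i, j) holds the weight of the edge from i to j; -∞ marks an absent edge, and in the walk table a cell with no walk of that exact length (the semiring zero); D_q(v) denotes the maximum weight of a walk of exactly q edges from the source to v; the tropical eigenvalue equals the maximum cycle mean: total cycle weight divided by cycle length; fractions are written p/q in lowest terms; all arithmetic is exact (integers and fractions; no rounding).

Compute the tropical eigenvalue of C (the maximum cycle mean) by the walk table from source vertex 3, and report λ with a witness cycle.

q=0: [-∞, -∞, -∞, 0]
q=1: [-10, -15, 7, -∞]
q=2: [-8, -4, -12, -17]
q=3: [-8, -8, -1, -6]
q=4: [-12, -12, 1, -10]
Optimal cycle mean attained by: cycle 1->3->2->1, total (-2) + 7 + (-11), length 3.
Answer: λ = -2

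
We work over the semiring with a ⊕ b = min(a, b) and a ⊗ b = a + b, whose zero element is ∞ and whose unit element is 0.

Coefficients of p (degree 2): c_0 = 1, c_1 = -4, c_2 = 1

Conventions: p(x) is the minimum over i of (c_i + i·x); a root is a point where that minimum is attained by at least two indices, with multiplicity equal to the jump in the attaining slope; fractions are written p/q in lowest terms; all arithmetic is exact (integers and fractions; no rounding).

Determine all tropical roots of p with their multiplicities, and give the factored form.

hull edge (i=0, c=1) to (i=1, c=-4): slope -5, span 1
hull edge (i=1, c=-4) to (i=2, c=1): slope 5, span 1
Factored form: p(x) = 1 ⊗ (x ⊕ (-5)) ⊗ (x ⊕ 5)
Answer: roots = -5 (mult 1), 5 (mult 1)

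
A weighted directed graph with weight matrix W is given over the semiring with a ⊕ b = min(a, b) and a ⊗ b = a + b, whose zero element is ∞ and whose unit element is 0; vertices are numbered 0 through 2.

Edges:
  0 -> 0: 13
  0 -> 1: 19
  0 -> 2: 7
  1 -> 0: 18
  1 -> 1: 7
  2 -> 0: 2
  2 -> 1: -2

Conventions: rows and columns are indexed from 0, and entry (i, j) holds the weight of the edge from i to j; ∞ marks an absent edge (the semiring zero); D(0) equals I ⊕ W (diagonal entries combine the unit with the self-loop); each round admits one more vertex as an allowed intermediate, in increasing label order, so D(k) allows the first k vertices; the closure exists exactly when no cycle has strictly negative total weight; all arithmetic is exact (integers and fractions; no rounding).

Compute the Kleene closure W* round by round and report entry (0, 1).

D(0):
  [0, 19, 7]
  [18, 0, ∞]
  [2, -2, 0]
D(1):
  [0, 19, 7]
  [18, 0, 25]
  [2, -2, 0]
D(2):
  [0, 19, 7]
  [18, 0, 25]
  [2, -2, 0]
D(3):
  [0, 5, 7]
  [18, 0, 25]
  [2, -2, 0]
Answer: W*[0][1] = 5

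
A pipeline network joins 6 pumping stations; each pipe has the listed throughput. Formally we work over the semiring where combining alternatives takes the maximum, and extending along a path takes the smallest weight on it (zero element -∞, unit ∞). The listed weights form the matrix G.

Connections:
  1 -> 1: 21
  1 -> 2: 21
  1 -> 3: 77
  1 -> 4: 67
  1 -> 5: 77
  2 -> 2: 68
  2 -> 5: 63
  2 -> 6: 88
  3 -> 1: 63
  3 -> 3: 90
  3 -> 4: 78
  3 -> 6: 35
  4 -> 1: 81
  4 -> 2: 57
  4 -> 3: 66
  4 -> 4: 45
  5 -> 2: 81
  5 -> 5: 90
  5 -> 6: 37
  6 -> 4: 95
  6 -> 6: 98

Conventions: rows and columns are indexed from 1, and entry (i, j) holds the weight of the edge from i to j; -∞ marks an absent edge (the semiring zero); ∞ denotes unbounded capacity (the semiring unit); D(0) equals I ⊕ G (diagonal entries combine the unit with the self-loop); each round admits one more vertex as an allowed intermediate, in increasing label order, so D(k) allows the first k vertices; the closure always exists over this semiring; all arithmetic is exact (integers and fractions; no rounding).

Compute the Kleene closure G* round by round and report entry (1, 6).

D(0):
  [∞, 21, 77, 67, 77, -∞]
  [-∞, ∞, -∞, -∞, 63, 88]
  [63, -∞, ∞, 78, -∞, 35]
  [81, 57, 66, ∞, -∞, -∞]
  [-∞, 81, -∞, -∞, ∞, 37]
  [-∞, -∞, -∞, 95, -∞, ∞]
D(1):
  [∞, 21, 77, 67, 77, -∞]
  [-∞, ∞, -∞, -∞, 63, 88]
  [63, 21, ∞, 78, 63, 35]
  [81, 57, 77, ∞, 77, -∞]
  [-∞, 81, -∞, -∞, ∞, 37]
  [-∞, -∞, -∞, 95, -∞, ∞]
D(2):
  [∞, 21, 77, 67, 77, 21]
  [-∞, ∞, -∞, -∞, 63, 88]
  [63, 21, ∞, 78, 63, 35]
  [81, 57, 77, ∞, 77, 57]
  [-∞, 81, -∞, -∞, ∞, 81]
  [-∞, -∞, -∞, 95, -∞, ∞]
D(3):
  [∞, 21, 77, 77, 77, 35]
  [-∞, ∞, -∞, -∞, 63, 88]
  [63, 21, ∞, 78, 63, 35]
  [81, 57, 77, ∞, 77, 57]
  [-∞, 81, -∞, -∞, ∞, 81]
  [-∞, -∞, -∞, 95, -∞, ∞]
D(4):
  [∞, 57, 77, 77, 77, 57]
  [-∞, ∞, -∞, -∞, 63, 88]
  [78, 57, ∞, 78, 77, 57]
  [81, 57, 77, ∞, 77, 57]
  [-∞, 81, -∞, -∞, ∞, 81]
  [81, 57, 77, 95, 77, ∞]
D(5):
  [∞, 77, 77, 77, 77, 77]
  [-∞, ∞, -∞, -∞, 63, 88]
  [78, 77, ∞, 78, 77, 77]
  [81, 77, 77, ∞, 77, 77]
  [-∞, 81, -∞, -∞, ∞, 81]
  [81, 77, 77, 95, 77, ∞]
D(6):
  [∞, 77, 77, 77, 77, 77]
  [81, ∞, 77, 88, 77, 88]
  [78, 77, ∞, 78, 77, 77]
  [81, 77, 77, ∞, 77, 77]
  [81, 81, 77, 81, ∞, 81]
  [81, 77, 77, 95, 77, ∞]
Answer: G*[1][6] = 77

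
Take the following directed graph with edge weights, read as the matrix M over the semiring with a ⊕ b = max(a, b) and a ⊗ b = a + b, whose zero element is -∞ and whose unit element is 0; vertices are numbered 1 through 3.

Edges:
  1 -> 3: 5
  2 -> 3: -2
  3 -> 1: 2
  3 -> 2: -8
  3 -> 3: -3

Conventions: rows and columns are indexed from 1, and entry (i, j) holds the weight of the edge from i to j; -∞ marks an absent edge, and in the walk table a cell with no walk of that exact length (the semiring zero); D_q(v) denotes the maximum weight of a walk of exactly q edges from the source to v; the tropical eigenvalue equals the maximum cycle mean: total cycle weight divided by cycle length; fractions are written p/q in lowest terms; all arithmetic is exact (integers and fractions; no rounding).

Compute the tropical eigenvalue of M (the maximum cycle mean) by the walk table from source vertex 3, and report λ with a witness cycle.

q=0: [-∞, -∞, 0]
q=1: [2, -8, -3]
q=2: [-1, -11, 7]
q=3: [9, -1, 4]
Optimal cycle mean attained by: cycle 1->3->1, total 5 + 2, length 2.
Answer: λ = 7/2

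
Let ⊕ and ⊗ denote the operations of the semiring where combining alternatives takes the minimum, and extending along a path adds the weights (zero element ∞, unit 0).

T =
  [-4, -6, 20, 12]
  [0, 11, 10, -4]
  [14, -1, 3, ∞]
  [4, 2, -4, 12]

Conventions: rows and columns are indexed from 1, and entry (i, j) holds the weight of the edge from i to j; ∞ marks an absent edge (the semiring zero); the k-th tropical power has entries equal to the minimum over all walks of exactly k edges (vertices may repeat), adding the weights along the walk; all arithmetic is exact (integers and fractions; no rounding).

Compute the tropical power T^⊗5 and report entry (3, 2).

T^⊗2:
  [-8, -10, 4, -10]
  [-4, -6, -8, 7]
  [-1, 2, 6, -5]
  [0, -5, -1, -2]
T^⊗3:
  [-12, -14, -14, -14]
  [-8, -10, -5, -10]
  [-5, -7, -9, -2]
  [-5, -6, -6, -9]
T^⊗4:
  [-16, -18, -18, -18]
  [-12, -14, -14, -14]
  [-9, -11, -6, -11]
  [-9, -11, -13, -10]
T^⊗5:
  [-20, -22, -22, -22]
  [-16, -18, -18, -18]
  [-13, -15, -15, -15]
  [-13, -15, -14, -15]
Key observation: the optimum is the walk 3->2->1->1->1->2, with weight (-1) + 0 + (-4) + (-4) + (-6) = -15.
Optimal value attained by: walk 3->2->1->1->1->2.
Answer: (T^⊗5)[3][2] = -15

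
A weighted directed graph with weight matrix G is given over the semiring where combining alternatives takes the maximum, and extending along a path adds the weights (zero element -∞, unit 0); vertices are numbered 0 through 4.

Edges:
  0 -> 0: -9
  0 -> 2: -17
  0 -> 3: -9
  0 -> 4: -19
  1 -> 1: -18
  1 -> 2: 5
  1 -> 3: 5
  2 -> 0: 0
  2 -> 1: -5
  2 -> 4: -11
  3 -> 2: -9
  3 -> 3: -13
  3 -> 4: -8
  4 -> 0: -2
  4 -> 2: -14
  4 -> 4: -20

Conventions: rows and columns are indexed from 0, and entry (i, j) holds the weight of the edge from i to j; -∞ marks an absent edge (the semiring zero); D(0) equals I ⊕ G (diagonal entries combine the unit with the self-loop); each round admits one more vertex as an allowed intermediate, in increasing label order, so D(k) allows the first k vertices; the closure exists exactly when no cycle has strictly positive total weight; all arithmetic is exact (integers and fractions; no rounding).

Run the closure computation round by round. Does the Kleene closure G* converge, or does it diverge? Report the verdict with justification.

D(0):
  [0, -∞, -17, -9, -19]
  [-∞, 0, 5, 5, -∞]
  [0, -5, 0, -∞, -11]
  [-∞, -∞, -9, 0, -8]
  [-2, -∞, -14, -∞, 0]
D(1):
  [0, -∞, -17, -9, -19]
  [-∞, 0, 5, 5, -∞]
  [0, -5, 0, -9, -11]
  [-∞, -∞, -9, 0, -8]
  [-2, -∞, -14, -11, 0]
D(2):
  [0, -∞, -17, -9, -19]
  [-∞, 0, 5, 5, -∞]
  [0, -5, 0, 0, -11]
  [-∞, -∞, -9, 0, -8]
  [-2, -∞, -14, -11, 0]
D(3):
  [0, -22, -17, -9, -19]
  [5, 0, 5, 5, -6]
  [0, -5, 0, 0, -11]
  [-9, -14, -9, 0, -8]
  [-2, -19, -14, -11, 0]
D(4):
  [0, -22, -17, -9, -17]
  [5, 0, 5, 5, -3]
  [0, -5, 0, 0, -8]
  [-9, -14, -9, 0, -8]
  [-2, -19, -14, -11, 0]
D(5):
  [0, -22, -17, -9, -17]
  [5, 0, 5, 5, -3]
  [0, -5, 0, 0, -8]
  [-9, -14, -9, 0, -8]
  [-2, -19, -14, -11, 0]
Key observation: every diagonal entry stays at the unit through all rounds, so no improving cycle exists.
Answer: CONVERGES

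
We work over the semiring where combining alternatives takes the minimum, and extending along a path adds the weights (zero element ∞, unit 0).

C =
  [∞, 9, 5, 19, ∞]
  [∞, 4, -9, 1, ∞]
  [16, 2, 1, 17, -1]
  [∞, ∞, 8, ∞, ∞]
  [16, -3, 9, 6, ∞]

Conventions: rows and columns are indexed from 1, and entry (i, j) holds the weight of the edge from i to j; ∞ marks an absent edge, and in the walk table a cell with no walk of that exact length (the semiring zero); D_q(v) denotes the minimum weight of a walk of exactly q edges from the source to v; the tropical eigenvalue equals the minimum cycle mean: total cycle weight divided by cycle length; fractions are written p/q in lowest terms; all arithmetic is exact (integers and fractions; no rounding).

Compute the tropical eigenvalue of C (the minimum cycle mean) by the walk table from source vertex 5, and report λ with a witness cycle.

q=0: [∞, ∞, ∞, ∞, 0]
q=1: [16, -3, 9, 6, ∞]
q=2: [25, 1, -12, -2, 8]
q=3: [4, -10, -11, 2, -13]
q=4: [3, -16, -19, -9, -12]
q=5: [-3, -17, -25, -15, -20]
Optimal cycle mean attained by: cycle 2->3->5->2, total (-9) + (-1) + (-3), length 3.
Answer: λ = -13/3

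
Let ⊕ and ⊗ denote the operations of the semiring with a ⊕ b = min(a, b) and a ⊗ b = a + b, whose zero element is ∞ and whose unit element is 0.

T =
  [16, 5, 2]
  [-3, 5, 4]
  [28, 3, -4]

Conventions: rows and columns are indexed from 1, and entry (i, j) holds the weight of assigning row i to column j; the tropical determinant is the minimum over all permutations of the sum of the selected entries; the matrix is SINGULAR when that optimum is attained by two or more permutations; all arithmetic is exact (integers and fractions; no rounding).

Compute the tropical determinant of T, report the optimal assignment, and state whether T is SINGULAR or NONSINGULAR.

σ = (1, 2, 3): 16 + 5 + (-4) = 17
σ = (1, 3, 2): 16 + 4 + 3 = 23
σ = (2, 1, 3): 5 + (-3) + (-4) = -2
σ = (2, 3, 1): 5 + 4 + 28 = 37
σ = (3, 1, 2): 2 + (-3) + 3 = 2
σ = (3, 2, 1): 2 + 5 + 28 = 35
Optimal value attained by: σ = (2, 1, 3).
Answer: det⊕(T) = -2; verdict: NONSINGULAR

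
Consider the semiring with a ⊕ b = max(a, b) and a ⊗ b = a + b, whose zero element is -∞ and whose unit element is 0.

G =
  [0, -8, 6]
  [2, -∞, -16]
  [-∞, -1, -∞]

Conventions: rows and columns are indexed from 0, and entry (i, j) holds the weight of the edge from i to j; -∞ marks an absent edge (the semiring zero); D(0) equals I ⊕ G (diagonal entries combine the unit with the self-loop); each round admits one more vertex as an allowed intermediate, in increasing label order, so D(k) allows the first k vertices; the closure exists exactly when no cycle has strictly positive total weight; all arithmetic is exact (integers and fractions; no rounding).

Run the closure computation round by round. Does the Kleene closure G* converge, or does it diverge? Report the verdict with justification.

D(0):
  [0, -8, 6]
  [2, 0, -16]
  [-∞, -1, 0]
D(1):
  [0, -8, 6]
  [2, 0, 8]
  [-∞, -1, 0]
Detection: at round 2, diagonal entry (2, 2) turns strictly positive.
Key observation: the cycle 2->1->0->2 has total weight (-1) + 2 + 6, which is strictly positive.
Answer: DIVERGES — positive cycle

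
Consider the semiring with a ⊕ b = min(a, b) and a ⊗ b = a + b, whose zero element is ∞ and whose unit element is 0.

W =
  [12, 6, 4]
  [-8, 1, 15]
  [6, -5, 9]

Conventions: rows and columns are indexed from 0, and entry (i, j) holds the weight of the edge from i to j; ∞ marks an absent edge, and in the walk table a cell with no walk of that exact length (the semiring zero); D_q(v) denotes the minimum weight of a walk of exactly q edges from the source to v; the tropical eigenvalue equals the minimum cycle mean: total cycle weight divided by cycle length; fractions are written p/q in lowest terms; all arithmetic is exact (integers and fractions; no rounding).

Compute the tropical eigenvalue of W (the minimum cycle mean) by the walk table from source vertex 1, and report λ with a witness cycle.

q=0: [∞, 0, ∞]
q=1: [-8, 1, 15]
q=2: [-7, -2, -4]
q=3: [-10, -9, -3]
Optimal cycle mean attained by: cycle 0->2->1->0, total 4 + (-5) + (-8), length 3.
Answer: λ = -3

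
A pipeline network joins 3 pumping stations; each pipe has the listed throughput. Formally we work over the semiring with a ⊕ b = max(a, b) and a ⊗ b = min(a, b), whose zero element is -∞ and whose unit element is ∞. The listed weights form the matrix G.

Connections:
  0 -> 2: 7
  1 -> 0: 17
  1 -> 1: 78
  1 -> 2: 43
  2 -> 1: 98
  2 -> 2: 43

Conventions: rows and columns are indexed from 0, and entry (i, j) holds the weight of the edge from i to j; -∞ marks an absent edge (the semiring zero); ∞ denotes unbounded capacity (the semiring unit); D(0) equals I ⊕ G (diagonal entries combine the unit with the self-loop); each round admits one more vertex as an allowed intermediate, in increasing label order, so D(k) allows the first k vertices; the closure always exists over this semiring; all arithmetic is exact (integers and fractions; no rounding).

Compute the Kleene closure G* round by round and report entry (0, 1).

D(0):
  [∞, -∞, 7]
  [17, ∞, 43]
  [-∞, 98, ∞]
D(1):
  [∞, -∞, 7]
  [17, ∞, 43]
  [-∞, 98, ∞]
D(2):
  [∞, -∞, 7]
  [17, ∞, 43]
  [17, 98, ∞]
D(3):
  [∞, 7, 7]
  [17, ∞, 43]
  [17, 98, ∞]
Answer: G*[0][1] = 7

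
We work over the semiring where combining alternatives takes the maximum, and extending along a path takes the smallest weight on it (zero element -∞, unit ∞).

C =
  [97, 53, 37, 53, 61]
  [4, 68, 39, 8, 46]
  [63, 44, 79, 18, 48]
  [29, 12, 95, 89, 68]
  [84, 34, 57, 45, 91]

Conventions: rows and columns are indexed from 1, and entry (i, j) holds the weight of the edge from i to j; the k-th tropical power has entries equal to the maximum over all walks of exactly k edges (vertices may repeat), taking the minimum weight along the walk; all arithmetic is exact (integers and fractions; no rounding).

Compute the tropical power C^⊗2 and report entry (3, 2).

C^⊗2:
  [97, 53, 57, 53, 61]
  [46, 68, 46, 45, 46]
  [63, 53, 79, 53, 61]
  [68, 44, 89, 89, 68]
  [84, 53, 57, 53, 91]
Key observation: the optimum is the walk 3->1->2, with weight 63 min 53 = 53.
Optimal value attained by: walk 3->1->2.
Answer: (C^⊗2)[3][2] = 53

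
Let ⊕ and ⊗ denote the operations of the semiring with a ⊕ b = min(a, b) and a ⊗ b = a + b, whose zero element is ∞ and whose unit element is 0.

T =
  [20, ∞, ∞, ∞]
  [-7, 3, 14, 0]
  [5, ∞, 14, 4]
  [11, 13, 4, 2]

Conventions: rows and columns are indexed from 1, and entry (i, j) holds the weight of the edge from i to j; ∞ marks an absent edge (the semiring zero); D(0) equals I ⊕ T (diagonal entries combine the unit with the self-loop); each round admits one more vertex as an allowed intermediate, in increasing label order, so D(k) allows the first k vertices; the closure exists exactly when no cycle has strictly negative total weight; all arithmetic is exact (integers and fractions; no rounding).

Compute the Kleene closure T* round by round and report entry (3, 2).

D(0):
  [0, ∞, ∞, ∞]
  [-7, 0, 14, 0]
  [5, ∞, 0, 4]
  [11, 13, 4, 0]
D(1):
  [0, ∞, ∞, ∞]
  [-7, 0, 14, 0]
  [5, ∞, 0, 4]
  [11, 13, 4, 0]
D(2):
  [0, ∞, ∞, ∞]
  [-7, 0, 14, 0]
  [5, ∞, 0, 4]
  [6, 13, 4, 0]
D(3):
  [0, ∞, ∞, ∞]
  [-7, 0, 14, 0]
  [5, ∞, 0, 4]
  [6, 13, 4, 0]
D(4):
  [0, ∞, ∞, ∞]
  [-7, 0, 4, 0]
  [5, 17, 0, 4]
  [6, 13, 4, 0]
Answer: T*[3][2] = 17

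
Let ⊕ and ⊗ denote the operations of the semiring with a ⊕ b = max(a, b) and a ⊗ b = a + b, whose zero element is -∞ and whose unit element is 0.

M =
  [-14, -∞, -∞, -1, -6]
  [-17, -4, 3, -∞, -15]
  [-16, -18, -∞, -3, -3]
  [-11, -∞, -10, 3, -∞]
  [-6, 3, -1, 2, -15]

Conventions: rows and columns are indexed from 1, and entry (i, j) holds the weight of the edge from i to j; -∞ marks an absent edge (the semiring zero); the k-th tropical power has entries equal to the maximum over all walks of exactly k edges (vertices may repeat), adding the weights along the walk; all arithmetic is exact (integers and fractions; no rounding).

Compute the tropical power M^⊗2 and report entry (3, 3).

M^⊗2:
  [-12, -3, -7, 2, -20]
  [-13, -8, -1, 0, 0]
  [-9, 0, -4, 0, -18]
  [-8, -28, -7, 6, -13]
  [-9, -1, 6, 5, -4]
Key observation: the optimum is the walk 3->5->3, with weight (-3) + (-1) = -4.
Optimal value attained by: walk 3->5->3.
Answer: (M^⊗2)[3][3] = -4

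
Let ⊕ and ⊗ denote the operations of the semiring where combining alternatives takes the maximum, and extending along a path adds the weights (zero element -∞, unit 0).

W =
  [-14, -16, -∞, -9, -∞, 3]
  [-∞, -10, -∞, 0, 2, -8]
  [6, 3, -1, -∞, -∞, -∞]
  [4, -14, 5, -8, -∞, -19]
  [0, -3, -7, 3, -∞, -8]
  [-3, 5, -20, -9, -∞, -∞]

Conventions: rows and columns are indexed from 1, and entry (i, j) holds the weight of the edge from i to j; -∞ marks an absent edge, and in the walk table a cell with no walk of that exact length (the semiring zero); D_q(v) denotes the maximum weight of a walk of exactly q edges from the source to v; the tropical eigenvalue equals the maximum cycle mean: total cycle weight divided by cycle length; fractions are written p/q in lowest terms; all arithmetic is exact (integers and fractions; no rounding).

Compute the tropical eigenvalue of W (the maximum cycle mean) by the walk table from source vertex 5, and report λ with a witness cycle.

q=0: [-∞, -∞, -∞, -∞, 0, -∞]
q=1: [0, -3, -7, 3, -∞, -8]
q=2: [7, -3, 8, -3, -1, 3]
q=3: [14, 11, 7, 2, -1, 10]
q=4: [13, 15, 7, 11, 13, 17]
q=5: [15, 22, 16, 16, 17, 16]
q=6: [22, 21, 21, 22, 24, 18]
Optimal cycle mean attained by: cycle 1->6->2->5->4->3->1, total 3 + 5 + 2 + 3 + 5 + 6, length 6.
Answer: λ = 4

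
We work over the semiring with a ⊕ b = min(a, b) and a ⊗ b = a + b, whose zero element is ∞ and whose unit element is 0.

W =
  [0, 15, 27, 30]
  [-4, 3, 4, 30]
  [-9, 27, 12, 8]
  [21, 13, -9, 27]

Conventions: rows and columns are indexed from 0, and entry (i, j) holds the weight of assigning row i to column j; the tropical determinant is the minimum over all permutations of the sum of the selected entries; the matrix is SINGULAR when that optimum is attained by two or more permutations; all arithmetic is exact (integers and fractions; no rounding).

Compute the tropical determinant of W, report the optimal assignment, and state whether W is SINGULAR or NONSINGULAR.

σ = (0, 1, 2, 3): 0 + 3 + 12 + 27 = 42
σ = (0, 1, 3, 2): 0 + 3 + 8 + (-9) = 2
σ = (0, 2, 1, 3): 0 + 4 + 27 + 27 = 58
σ = (0, 2, 3, 1): 0 + 4 + 8 + 13 = 25
σ = (0, 3, 1, 2): 0 + 30 + 27 + (-9) = 48
σ = (0, 3, 2, 1): 0 + 30 + 12 + 13 = 55
σ = (1, 0, 2, 3): 15 + (-4) + 12 + 27 = 50
σ = (1, 0, 3, 2): 15 + (-4) + 8 + (-9) = 10
σ = (1, 2, 0, 3): 15 + 4 + (-9) + 27 = 37
σ = (1, 2, 3, 0): 15 + 4 + 8 + 21 = 48
σ = (1, 3, 0, 2): 15 + 30 + (-9) + (-9) = 27
σ = (1, 3, 2, 0): 15 + 30 + 12 + 21 = 78
σ = (2, 0, 1, 3): 27 + (-4) + 27 + 27 = 77
σ = (2, 0, 3, 1): 27 + (-4) + 8 + 13 = 44
σ = (2, 1, 0, 3): 27 + 3 + (-9) + 27 = 48
σ = (2, 1, 3, 0): 27 + 3 + 8 + 21 = 59
σ = (2, 3, 0, 1): 27 + 30 + (-9) + 13 = 61
σ = (2, 3, 1, 0): 27 + 30 + 27 + 21 = 105
σ = (3, 0, 1, 2): 30 + (-4) + 27 + (-9) = 44
σ = (3, 0, 2, 1): 30 + (-4) + 12 + 13 = 51
σ = (3, 1, 0, 2): 30 + 3 + (-9) + (-9) = 15
σ = (3, 1, 2, 0): 30 + 3 + 12 + 21 = 66
σ = (3, 2, 0, 1): 30 + 4 + (-9) + 13 = 38
σ = (3, 2, 1, 0): 30 + 4 + 27 + 21 = 82
Optimal value attained by: σ = (0, 1, 3, 2).
Answer: det⊕(W) = 2; verdict: NONSINGULAR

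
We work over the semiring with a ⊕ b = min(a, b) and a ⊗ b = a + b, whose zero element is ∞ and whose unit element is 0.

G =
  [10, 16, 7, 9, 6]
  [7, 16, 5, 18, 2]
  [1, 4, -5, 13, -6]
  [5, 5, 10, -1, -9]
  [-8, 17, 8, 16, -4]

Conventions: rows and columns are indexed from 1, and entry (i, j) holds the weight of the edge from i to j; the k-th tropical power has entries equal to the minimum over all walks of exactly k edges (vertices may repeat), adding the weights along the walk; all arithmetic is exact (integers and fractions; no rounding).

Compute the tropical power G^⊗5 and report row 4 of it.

G^⊗2:
  [-2, 11, 2, 8, 0]
  [-6, 9, 0, 16, -2]
  [-14, -1, -10, 8, -11]
  [-17, 4, -1, -2, -13]
  [-12, 8, -1, 1, -8]
G^⊗3:
  [-8, 6, -3, 7, -4]
  [-10, 4, -5, 3, -6]
  [-19, -6, -15, -5, -16]
  [-21, -1, -10, -8, -17]
  [-16, 3, -6, -3, -12]
G^⊗4:
  [-12, 1, -8, 1, -9]
  [-14, -1, -10, -1, -11]
  [-24, -11, -20, -10, -21]
  [-25, -6, -15, -12, -21]
  [-20, -2, -11, -7, -16]
G^⊗5:
  [-17, -4, -13, -3, -14]
  [-19, -6, -15, -5, -16]
  [-29, -16, -25, -15, -26]
  [-29, -11, -20, -16, -25]
  [-24, -7, -16, -11, -20]
Answer: row 4 of G^⊗5 = [-29, -11, -20, -16, -25]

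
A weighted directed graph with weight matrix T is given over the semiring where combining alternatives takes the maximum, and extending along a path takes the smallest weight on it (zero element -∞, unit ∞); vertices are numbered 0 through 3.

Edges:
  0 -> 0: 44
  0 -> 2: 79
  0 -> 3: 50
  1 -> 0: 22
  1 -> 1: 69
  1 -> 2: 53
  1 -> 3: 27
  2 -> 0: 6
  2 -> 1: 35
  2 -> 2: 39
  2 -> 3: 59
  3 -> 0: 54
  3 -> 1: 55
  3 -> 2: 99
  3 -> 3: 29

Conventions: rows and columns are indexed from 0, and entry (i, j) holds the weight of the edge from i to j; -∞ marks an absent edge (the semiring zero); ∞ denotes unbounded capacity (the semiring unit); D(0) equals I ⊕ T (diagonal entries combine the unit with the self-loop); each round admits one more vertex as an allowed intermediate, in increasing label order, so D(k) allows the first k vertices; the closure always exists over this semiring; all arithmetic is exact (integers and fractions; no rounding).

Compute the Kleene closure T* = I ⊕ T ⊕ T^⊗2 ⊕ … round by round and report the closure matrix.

D(0):
  [∞, -∞, 79, 50]
  [22, ∞, 53, 27]
  [6, 35, ∞, 59]
  [54, 55, 99, ∞]
D(1):
  [∞, -∞, 79, 50]
  [22, ∞, 53, 27]
  [6, 35, ∞, 59]
  [54, 55, 99, ∞]
D(2):
  [∞, -∞, 79, 50]
  [22, ∞, 53, 27]
  [22, 35, ∞, 59]
  [54, 55, 99, ∞]
D(3):
  [∞, 35, 79, 59]
  [22, ∞, 53, 53]
  [22, 35, ∞, 59]
  [54, 55, 99, ∞]
D(4):
  [∞, 55, 79, 59]
  [53, ∞, 53, 53]
  [54, 55, ∞, 59]
  [54, 55, 99, ∞]
Answer: T* = [[∞, 55, 79, 59], [53, ∞, 53, 53], [54, 55, ∞, 59], [54, 55, 99, ∞]]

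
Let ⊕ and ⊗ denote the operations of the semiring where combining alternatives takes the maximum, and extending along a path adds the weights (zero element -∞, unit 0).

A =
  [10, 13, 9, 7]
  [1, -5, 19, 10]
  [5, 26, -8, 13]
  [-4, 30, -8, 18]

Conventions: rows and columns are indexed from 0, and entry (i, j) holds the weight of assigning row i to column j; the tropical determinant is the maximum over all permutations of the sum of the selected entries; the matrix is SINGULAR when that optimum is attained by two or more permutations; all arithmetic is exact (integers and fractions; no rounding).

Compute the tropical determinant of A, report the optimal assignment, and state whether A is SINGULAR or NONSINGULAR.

σ = (0, 1, 2, 3): 10 + (-5) + (-8) + 18 = 15
σ = (0, 1, 3, 2): 10 + (-5) + 13 + (-8) = 10
σ = (0, 2, 1, 3): 10 + 19 + 26 + 18 = 73
σ = (0, 2, 3, 1): 10 + 19 + 13 + 30 = 72
σ = (0, 3, 1, 2): 10 + 10 + 26 + (-8) = 38
σ = (0, 3, 2, 1): 10 + 10 + (-8) + 30 = 42
σ = (1, 0, 2, 3): 13 + 1 + (-8) + 18 = 24
σ = (1, 0, 3, 2): 13 + 1 + 13 + (-8) = 19
σ = (1, 2, 0, 3): 13 + 19 + 5 + 18 = 55
σ = (1, 2, 3, 0): 13 + 19 + 13 + (-4) = 41
σ = (1, 3, 0, 2): 13 + 10 + 5 + (-8) = 20
σ = (1, 3, 2, 0): 13 + 10 + (-8) + (-4) = 11
σ = (2, 0, 1, 3): 9 + 1 + 26 + 18 = 54
σ = (2, 0, 3, 1): 9 + 1 + 13 + 30 = 53
σ = (2, 1, 0, 3): 9 + (-5) + 5 + 18 = 27
σ = (2, 1, 3, 0): 9 + (-5) + 13 + (-4) = 13
σ = (2, 3, 0, 1): 9 + 10 + 5 + 30 = 54
σ = (2, 3, 1, 0): 9 + 10 + 26 + (-4) = 41
σ = (3, 0, 1, 2): 7 + 1 + 26 + (-8) = 26
σ = (3, 0, 2, 1): 7 + 1 + (-8) + 30 = 30
σ = (3, 1, 0, 2): 7 + (-5) + 5 + (-8) = -1
σ = (3, 1, 2, 0): 7 + (-5) + (-8) + (-4) = -10
σ = (3, 2, 0, 1): 7 + 19 + 5 + 30 = 61
σ = (3, 2, 1, 0): 7 + 19 + 26 + (-4) = 48
Optimal value attained by: σ = (0, 2, 1, 3).
Answer: det⊕(A) = 73; verdict: NONSINGULAR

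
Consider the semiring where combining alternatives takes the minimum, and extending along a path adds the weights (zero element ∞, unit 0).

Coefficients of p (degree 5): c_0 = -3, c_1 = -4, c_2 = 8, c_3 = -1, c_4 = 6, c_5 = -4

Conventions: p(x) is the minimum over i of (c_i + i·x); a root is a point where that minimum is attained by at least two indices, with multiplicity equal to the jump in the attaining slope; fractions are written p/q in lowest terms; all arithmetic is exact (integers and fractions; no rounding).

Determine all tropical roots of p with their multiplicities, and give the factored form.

hull edge (i=0, c=-3) to (i=1, c=-4): slope -1, span 1
hull edge (i=1, c=-4) to (i=5, c=-4): slope 0, span 4
Factored form: p(x) = -4 ⊗ (x ⊕ 0) ⊗ (x ⊕ 0) ⊗ (x ⊕ 0) ⊗ (x ⊕ 0) ⊗ (x ⊕ 1)
Answer: roots = 0 (mult 4), 1 (mult 1)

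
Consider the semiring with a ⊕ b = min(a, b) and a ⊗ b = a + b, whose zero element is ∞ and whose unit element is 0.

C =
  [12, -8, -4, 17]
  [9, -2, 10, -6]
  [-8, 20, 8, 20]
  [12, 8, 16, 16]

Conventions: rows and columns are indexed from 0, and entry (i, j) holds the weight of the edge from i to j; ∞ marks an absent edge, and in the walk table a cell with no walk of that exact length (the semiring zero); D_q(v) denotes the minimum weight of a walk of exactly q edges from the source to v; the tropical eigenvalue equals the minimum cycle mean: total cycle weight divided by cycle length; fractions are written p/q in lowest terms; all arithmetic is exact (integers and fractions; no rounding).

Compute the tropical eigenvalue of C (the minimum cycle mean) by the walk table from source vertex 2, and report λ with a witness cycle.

q=0: [∞, ∞, 0, ∞]
q=1: [-8, 20, 8, 20]
q=2: [0, -16, -12, 9]
q=3: [-20, -18, -6, -22]
q=4: [-14, -28, -24, -24]
Optimal cycle mean attained by: cycle 0->2->0, total (-4) + (-8), length 2.
Answer: λ = -6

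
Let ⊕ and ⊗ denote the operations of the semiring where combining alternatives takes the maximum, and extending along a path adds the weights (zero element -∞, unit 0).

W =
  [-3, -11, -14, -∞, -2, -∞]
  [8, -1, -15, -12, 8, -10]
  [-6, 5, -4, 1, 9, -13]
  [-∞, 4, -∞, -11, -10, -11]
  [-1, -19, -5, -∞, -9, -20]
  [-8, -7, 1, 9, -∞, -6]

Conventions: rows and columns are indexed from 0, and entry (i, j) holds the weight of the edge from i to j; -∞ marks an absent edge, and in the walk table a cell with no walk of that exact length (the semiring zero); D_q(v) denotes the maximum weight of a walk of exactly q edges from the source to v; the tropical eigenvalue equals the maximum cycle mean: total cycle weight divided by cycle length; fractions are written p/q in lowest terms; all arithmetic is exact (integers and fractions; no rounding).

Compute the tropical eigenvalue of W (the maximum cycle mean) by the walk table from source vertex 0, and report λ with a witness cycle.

q=0: [0, -∞, -∞, -∞, -∞, -∞]
q=1: [-3, -11, -14, -∞, -2, -∞]
q=2: [-3, -9, -7, -13, -3, -21]
q=3: [-1, -2, -8, -6, 2, -19]
q=4: [6, -2, -3, -7, 6, -12]
q=5: [6, 2, 1, -2, 6, -12]
q=6: [10, 6, 1, 2, 10, -8]
Optimal cycle mean attained by: cycle 1->4->2->1, total 8 + (-5) + 5, length 3.
Answer: λ = 8/3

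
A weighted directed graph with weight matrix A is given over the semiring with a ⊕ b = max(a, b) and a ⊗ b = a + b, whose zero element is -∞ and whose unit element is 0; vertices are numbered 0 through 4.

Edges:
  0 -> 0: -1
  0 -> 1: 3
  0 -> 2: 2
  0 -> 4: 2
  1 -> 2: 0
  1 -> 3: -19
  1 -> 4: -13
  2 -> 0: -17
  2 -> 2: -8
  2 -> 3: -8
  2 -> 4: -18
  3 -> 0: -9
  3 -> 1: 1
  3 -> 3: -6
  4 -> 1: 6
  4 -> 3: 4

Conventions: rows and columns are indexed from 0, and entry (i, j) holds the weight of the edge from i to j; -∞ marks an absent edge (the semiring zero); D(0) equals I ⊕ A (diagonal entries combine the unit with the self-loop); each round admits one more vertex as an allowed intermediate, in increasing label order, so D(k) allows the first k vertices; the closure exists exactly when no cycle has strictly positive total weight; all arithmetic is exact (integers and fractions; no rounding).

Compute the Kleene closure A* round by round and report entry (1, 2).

D(0):
  [0, 3, 2, -∞, 2]
  [-∞, 0, 0, -19, -13]
  [-17, -∞, 0, -8, -18]
  [-9, 1, -∞, 0, -∞]
  [-∞, 6, -∞, 4, 0]
D(1):
  [0, 3, 2, -∞, 2]
  [-∞, 0, 0, -19, -13]
  [-17, -14, 0, -8, -15]
  [-9, 1, -7, 0, -7]
  [-∞, 6, -∞, 4, 0]
D(2):
  [0, 3, 3, -16, 2]
  [-∞, 0, 0, -19, -13]
  [-17, -14, 0, -8, -15]
  [-9, 1, 1, 0, -7]
  [-∞, 6, 6, 4, 0]
D(3):
  [0, 3, 3, -5, 2]
  [-17, 0, 0, -8, -13]
  [-17, -14, 0, -8, -15]
  [-9, 1, 1, 0, -7]
  [-11, 6, 6, 4, 0]
D(4):
  [0, 3, 3, -5, 2]
  [-17, 0, 0, -8, -13]
  [-17, -7, 0, -8, -15]
  [-9, 1, 1, 0, -7]
  [-5, 6, 6, 4, 0]
D(5):
  [0, 8, 8, 6, 2]
  [-17, 0, 0, -8, -13]
  [-17, -7, 0, -8, -15]
  [-9, 1, 1, 0, -7]
  [-5, 6, 6, 4, 0]
Answer: A*[1][2] = 0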